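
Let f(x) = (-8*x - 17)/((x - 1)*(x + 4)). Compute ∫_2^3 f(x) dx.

-3*log(7) - 2*log(2) + 3*log(3)

Factor the denominator: x**2 + 3*x - 4 = (x + 4)(x - 1).
Partial fractions: (-8*x - 17)/((x - 1)*(x + 4)) = -3/(x + 4) - 5/(x - 1).
An antiderivative is F(x) = -5*log(x - 1) - 3*log(x + 4).
Then F(3) - F(2) = (-3*log(7) - 5*log(2)) - (-3*log(3) - 3*log(2)) = -3*log(7) - 2*log(2) + 3*log(3).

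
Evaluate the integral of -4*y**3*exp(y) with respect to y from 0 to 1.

Integrate by parts 3 times (u = y^3, dv = -4*exp(y) dy).
An antiderivative is F(y) = (-4*y**3 + 12*y**2 - 24*y + 24)*exp(y).
Then F(1) - F(0) = (8*E) - (24) = -24 + 8*E.

-24 + 8*E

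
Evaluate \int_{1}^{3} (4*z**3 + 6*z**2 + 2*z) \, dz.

By the power rule, an antiderivative is F(z) = z**4 + 2*z**3 + z**2.
Then F(3) - F(1) = (144) - (4) = 140.

140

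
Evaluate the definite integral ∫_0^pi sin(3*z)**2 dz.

pi/2

Use the identity sin^2(3*z) = (1 - cos(6*z))/2.
An antiderivative is F(z) = z/2 - sin(6*z)/12.
Then F(pi) - F(0) = (pi/2) - (0) = pi/2.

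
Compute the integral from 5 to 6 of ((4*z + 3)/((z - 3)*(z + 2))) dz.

log(27/7)

Factor the denominator: z**2 - z - 6 = (z + 2)(z - 3).
Partial fractions: (4*z + 3)/((z - 3)*(z + 2)) = 1/(z + 2) + 3/(z - 3).
An antiderivative is F(z) = 3*log(z - 3) + log(z + 2).
Then F(6) - F(5) = (3*log(2) + 3*log(3)) - (log(56)) = log(27/7).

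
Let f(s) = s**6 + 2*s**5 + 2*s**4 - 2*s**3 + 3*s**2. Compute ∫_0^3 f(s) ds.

44739/70

By the power rule, an antiderivative is F(s) = s**7/7 + s**6/3 + 2*s**5/5 - s**4/2 + s**3.
Then F(3) - F(0) = (44739/70) - (0) = 44739/70.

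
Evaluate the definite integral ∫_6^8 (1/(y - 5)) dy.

An antiderivative is F(y) = log(y - 5).
Then F(8) - F(6) = (log(3)) - (0) = log(3).

log(3)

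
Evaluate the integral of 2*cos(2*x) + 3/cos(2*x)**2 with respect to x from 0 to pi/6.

An antiderivative is F(x) = sin(2*x) + 3*tan(2*x)/2.
Then F(pi/6) - F(0) = (2*sqrt(3)) - (0) = 2*sqrt(3).

2*sqrt(3)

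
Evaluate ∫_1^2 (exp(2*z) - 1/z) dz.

-exp(2)/2 - log(2) + exp(4)/2

An antiderivative is F(z) = exp(2*z)/2 - log(z).
Then F(2) - F(1) = (-log(2) + exp(4)/2) - (exp(2)/2) = -exp(2)/2 - log(2) + exp(4)/2.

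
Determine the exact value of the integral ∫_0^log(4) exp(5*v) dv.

Let u = exp(v), so du = exp(v) dv. When v = 0, u = 1; when v = log(4), u = 4.
The integral becomes ∫ u**4 du from 1 to 4, with antiderivative u**5/5.
Back in v: F(v) = exp(5*v)/5.
Then F(log(4)) - F(0) = (1024/5) - (1/5) = 1023/5.

1023/5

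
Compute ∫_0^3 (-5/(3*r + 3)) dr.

-10*log(2)/3

An antiderivative is F(r) = -5*log(3*r + 3)/3.
Then F(3) - F(0) = (-5*log(12)/3) - (-5*log(3)/3) = -10*log(2)/3.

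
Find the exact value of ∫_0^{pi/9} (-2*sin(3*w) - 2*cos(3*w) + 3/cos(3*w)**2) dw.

An antiderivative is F(w) = -2*sin(3*w)/3 + 2*cos(3*w)/3 + tan(3*w).
Then F(pi/9) - F(0) = (1/3 + 2*sqrt(3)/3) - (2/3) = -1/3 + 2*sqrt(3)/3.

-1/3 + 2*sqrt(3)/3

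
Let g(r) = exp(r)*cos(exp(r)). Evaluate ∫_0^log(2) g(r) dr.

-sin(1) + sin(2)

Let u = exp(r), so du = exp(r) dr. When r = 0, u = 1; when r = log(2), u = 2.
The integral becomes ∫ cos(u) du from 1 to 2, with antiderivative sin(u).
Back in r: F(r) = sin(exp(r)).
Then F(log(2)) - F(0) = (sin(2)) - (sin(1)) = -sin(1) + sin(2).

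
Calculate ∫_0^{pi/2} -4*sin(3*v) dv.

-4/3

An antiderivative is F(v) = 4*cos(3*v)/3.
Then F(pi/2) - F(0) = (0) - (4/3) = -4/3.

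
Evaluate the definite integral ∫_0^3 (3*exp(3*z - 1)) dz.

-(1 - exp(9))*exp(-1)

Let u = 3*z - 1, so du = 3 dz. When z = 0, u = -1; when z = 3, u = 8.
The integral becomes ∫ exp(u) du from -1 to 8, with antiderivative exp(u).
Back in z: F(z) = exp(3*z - 1).
Then F(3) - F(0) = (exp(8)) - (exp(-1)) = -(1 - exp(9))*exp(-1).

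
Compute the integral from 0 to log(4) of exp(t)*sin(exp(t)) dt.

Let u = exp(t), so du = exp(t) dt. When t = 0, u = 1; when t = log(4), u = 4.
The integral becomes ∫ sin(u) du from 1 to 4, with antiderivative -cos(u).
Back in t: F(t) = -cos(exp(t)).
Then F(log(4)) - F(0) = (-cos(4)) - (-cos(1)) = cos(1) - cos(4).

cos(1) - cos(4)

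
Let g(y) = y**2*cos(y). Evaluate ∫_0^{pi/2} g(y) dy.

-2 + pi**2/4

Integrate by parts twice (u = y^2, dv = cos(y) dy).
An antiderivative is F(y) = y**2*sin(y) + 2*y*cos(y) - 2*sin(y).
Then F(pi/2) - F(0) = (-2 + pi**2/4) - (0) = -2 + pi**2/4.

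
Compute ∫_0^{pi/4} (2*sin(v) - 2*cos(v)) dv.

2 - 2*sqrt(2)

An antiderivative is F(v) = -2*sin(v) - 2*cos(v).
Then F(pi/4) - F(0) = (-2*sqrt(2)) - (-2) = 2 - 2*sqrt(2).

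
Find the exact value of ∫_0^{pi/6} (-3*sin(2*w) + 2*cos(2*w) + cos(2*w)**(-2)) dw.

An antiderivative is F(w) = sin(2*w) + 3*cos(2*w)/2 + tan(2*w)/2.
Then F(pi/6) - F(0) = (3/4 + sqrt(3)) - (3/2) = -3/4 + sqrt(3).

-3/4 + sqrt(3)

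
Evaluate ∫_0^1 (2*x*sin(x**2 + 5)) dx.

Let u = x**2 + 5, so du = 2*x dx. When x = 0, u = 5; when x = 1, u = 6.
The integral becomes ∫ sin(u) du from 5 to 6, with antiderivative -cos(u).
Back in x: F(x) = -cos(x**2 + 5).
Then F(1) - F(0) = (-cos(6)) - (-cos(5)) = -cos(6) + cos(5).

-cos(6) + cos(5)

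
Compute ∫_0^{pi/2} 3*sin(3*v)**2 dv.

Use the identity sin^2(3*v) = (1 - cos(6*v))/2.
An antiderivative is F(v) = 3*v/2 - sin(6*v)/4.
Then F(pi/2) - F(0) = (3*pi/4) - (0) = 3*pi/4.

3*pi/4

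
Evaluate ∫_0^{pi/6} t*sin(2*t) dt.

Integrate by parts once (u = t, dv = sin(2*t) dt).
An antiderivative is F(t) = -t*cos(2*t)/2 + sin(2*t)/4.
Then F(pi/6) - F(0) = (-pi/24 + sqrt(3)/8) - (0) = -pi/24 + sqrt(3)/8.

-pi/24 + sqrt(3)/8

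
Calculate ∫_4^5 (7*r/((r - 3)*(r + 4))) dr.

Factor the denominator: r**2 + r - 12 = (r + 4)(r - 3).
Partial fractions: 7*r/((r - 3)*(r + 4)) = 4/(r + 4) + 3/(r - 3).
An antiderivative is F(r) = 3*log(r - 3) + 4*log(r + 4).
Then F(5) - F(4) = (3*log(2) + 8*log(3)) - (12*log(2)) = -9*log(2) + 8*log(3).

-9*log(2) + 8*log(3)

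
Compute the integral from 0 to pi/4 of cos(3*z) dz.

sqrt(2)/6

An antiderivative is F(z) = sin(3*z)/3.
Then F(pi/4) - F(0) = (sqrt(2)/6) - (0) = sqrt(2)/6.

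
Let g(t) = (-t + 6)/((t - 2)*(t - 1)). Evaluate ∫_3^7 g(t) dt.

-5*log(3) + 4*log(5)

Factor the denominator: t**2 - 3*t + 2 = (t - 1)(t - 2).
Partial fractions: (-t + 6)/((t - 2)*(t - 1)) = -5/(t - 1) + 4/(t - 2).
An antiderivative is F(t) = 4*log(t - 2) - 5*log(t - 1).
Then F(7) - F(3) = (-5*log(3) - 5*log(2) + 4*log(5)) - (-log(32)) = -5*log(3) + 4*log(5).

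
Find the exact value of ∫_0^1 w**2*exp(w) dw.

Integrate by parts twice (u = w^2, dv = exp(w) dw).
An antiderivative is F(w) = (w**2 - 2*w + 2)*exp(w).
Then F(1) - F(0) = (E) - (2) = -2 + E.

-2 + E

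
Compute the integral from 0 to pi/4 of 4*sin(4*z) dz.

2

An antiderivative is F(z) = -cos(4*z).
Then F(pi/4) - F(0) = (1) - (-1) = 2.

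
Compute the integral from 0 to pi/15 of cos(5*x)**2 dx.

Use the identity cos^2(5*x) = (1 + cos(10*x))/2.
An antiderivative is F(x) = x/2 + sin(10*x)/20.
Then F(pi/15) - F(0) = (sqrt(3)/40 + pi/30) - (0) = sqrt(3)/40 + pi/30.

sqrt(3)/40 + pi/30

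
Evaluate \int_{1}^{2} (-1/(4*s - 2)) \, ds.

-log(6)/4 + log(2)/4

An antiderivative is F(s) = -log(4*s - 2)/4.
Then F(2) - F(1) = (-log(6)/4) - (-log(2)/4) = -log(6)/4 + log(2)/4.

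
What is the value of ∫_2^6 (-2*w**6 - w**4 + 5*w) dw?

By the power rule, an antiderivative is F(w) = -2*w**7/7 - w**5/5 + 5*w**2/2.
Then F(6) - F(2) = (-2850642/35) - (-1154/35) = -2849488/35.

-2849488/35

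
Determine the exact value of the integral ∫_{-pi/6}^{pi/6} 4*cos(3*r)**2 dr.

Use the identity cos^2(3*r) = (1 + cos(6*r))/2.
An antiderivative is F(r) = 2*r + sin(6*r)/3.
Then F(pi/6) - F(-pi/6) = (pi/3) - (-pi/3) = 2*pi/3.

2*pi/3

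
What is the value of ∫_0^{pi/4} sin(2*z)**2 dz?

pi/8

Use the identity sin^2(2*z) = (1 - cos(4*z))/2.
An antiderivative is F(z) = z/2 - sin(4*z)/8.
Then F(pi/4) - F(0) = (pi/8) - (0) = pi/8.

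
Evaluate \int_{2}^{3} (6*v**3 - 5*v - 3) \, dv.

82

By the power rule, an antiderivative is F(v) = 3*v**4/2 - 5*v**2/2 - 3*v.
Then F(3) - F(2) = (90) - (8) = 82.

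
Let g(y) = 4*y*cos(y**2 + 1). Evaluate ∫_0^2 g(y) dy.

2*sin(5) - 2*sin(1)

Let u = y**2 + 1, so du = 2*y dy. When y = 0, u = 1; when y = 2, u = 5.
The integral becomes 2·∫ cos(u) du from 1 to 5, with antiderivative 2*sin(u).
Back in y: F(y) = 2*sin(y**2 + 1).
Then F(2) - F(0) = (2*sin(5)) - (2*sin(1)) = 2*sin(5) - 2*sin(1).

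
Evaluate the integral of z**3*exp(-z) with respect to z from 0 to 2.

Integrate by parts 3 times (u = z^3, dv = exp(-z) dz).
An antiderivative is F(z) = (-z**3 - 3*z**2 - 6*z - 6)*exp(-z).
Then F(2) - F(0) = (-38*exp(-2)) - (-6) = 6 - 38*exp(-2).

6 - 38*exp(-2)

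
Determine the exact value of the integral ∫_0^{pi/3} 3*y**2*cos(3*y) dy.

Integrate by parts twice (u = y^2, dv = 3*cos(3*y) dy).
An antiderivative is F(y) = y**2*sin(3*y) + 2*y*cos(3*y)/3 - 2*sin(3*y)/9.
Then F(pi/3) - F(0) = (-2*pi/9) - (0) = -2*pi/9.

-2*pi/9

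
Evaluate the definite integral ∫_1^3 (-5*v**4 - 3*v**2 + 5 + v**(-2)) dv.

By the power rule, an antiderivative is F(v) = -v**5 - v**3 + 5*v - 1/v.
Then F(3) - F(1) = (-766/3) - (2) = -772/3.

-772/3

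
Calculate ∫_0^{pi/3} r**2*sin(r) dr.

-1 - pi**2/18 + sqrt(3)*pi/3

Integrate by parts twice (u = r^2, dv = sin(r) dr).
An antiderivative is F(r) = -r**2*cos(r) + 2*r*sin(r) + 2*cos(r).
Then F(pi/3) - F(0) = (-pi**2/18 + 1 + sqrt(3)*pi/3) - (2) = -1 - pi**2/18 + sqrt(3)*pi/3.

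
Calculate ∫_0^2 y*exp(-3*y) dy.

(-7 + exp(6))*exp(-6)/9

Integrate by parts once (u = y, dv = exp(-3*y) dy).
An antiderivative is F(y) = (-3*y - 1)*exp(-3*y)/9.
Then F(2) - F(0) = (-7*exp(-6)/9) - (-1/9) = (-7 + exp(6))*exp(-6)/9.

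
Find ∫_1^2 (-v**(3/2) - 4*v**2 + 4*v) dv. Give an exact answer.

By the power rule, an antiderivative is F(v) = -2*v**(5/2)/5 - 4*v**3/3 + 2*v**2.
Then F(2) - F(1) = (-8/3 - 8*sqrt(2)/5) - (4/15) = -44/15 - 8*sqrt(2)/5.

-44/15 - 8*sqrt(2)/5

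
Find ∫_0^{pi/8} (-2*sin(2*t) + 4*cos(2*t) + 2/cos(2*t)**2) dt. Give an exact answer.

An antiderivative is F(t) = 2*sin(2*t) + cos(2*t) + tan(2*t).
Then F(pi/8) - F(0) = (1 + 3*sqrt(2)/2) - (1) = 3*sqrt(2)/2.

3*sqrt(2)/2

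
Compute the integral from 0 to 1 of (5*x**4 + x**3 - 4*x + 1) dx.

1/4

By the power rule, an antiderivative is F(x) = x**5 + x**4/4 - 2*x**2 + x.
Then F(1) - F(0) = (1/4) - (0) = 1/4.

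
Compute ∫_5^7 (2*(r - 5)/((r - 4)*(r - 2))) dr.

-4*log(3) + 3*log(5)

Factor the denominator: r**2 - 6*r + 8 = (r - 2)(r - 4).
Partial fractions: 2*(r - 5)/((r - 4)*(r - 2)) = 3/(r - 2) - 1/(r - 4).
An antiderivative is F(r) = -log(r - 4) + 3*log(r - 2).
Then F(7) - F(5) = (-log(3) + 3*log(5)) - (log(27)) = -4*log(3) + 3*log(5).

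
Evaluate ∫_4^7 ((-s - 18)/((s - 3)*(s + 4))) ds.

-12*log(2) + 2*log(11)

Factor the denominator: s**2 + s - 12 = (s + 4)(s - 3).
Partial fractions: (-s - 18)/((s - 3)*(s + 4)) = 2/(s + 4) - 3/(s - 3).
An antiderivative is F(s) = -3*log(s - 3) + 2*log(s + 4).
Then F(7) - F(4) = (-6*log(2) + 2*log(11)) - (log(64)) = -12*log(2) + 2*log(11).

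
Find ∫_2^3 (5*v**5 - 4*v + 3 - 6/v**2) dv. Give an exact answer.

3277/6

By the power rule, an antiderivative is F(v) = 5*v**6/6 - 2*v**2 + 3*v + 6/v.
Then F(3) - F(2) = (1201/2) - (163/3) = 3277/6.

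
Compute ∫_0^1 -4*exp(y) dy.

4 - 4*E

An antiderivative is F(y) = -4*exp(y).
Then F(1) - F(0) = (-4*E) - (-4) = 4 - 4*E.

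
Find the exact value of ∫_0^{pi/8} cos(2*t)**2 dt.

Use the identity cos^2(2*t) = (1 + cos(4*t))/2.
An antiderivative is F(t) = t/2 + sin(4*t)/8.
Then F(pi/8) - F(0) = (1/8 + pi/16) - (0) = 1/8 + pi/16.

1/8 + pi/16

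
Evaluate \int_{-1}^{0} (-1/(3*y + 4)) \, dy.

-2*log(2)/3

An antiderivative is F(y) = -log(3*y + 4)/3.
Then F(0) - F(-1) = (-2*log(2)/3) - (0) = -2*log(2)/3.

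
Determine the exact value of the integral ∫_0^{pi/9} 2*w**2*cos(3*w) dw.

-2*sqrt(3)/27 + sqrt(3)*pi**2/243 + 2*pi/81

Integrate by parts twice (u = w^2, dv = 2*cos(3*w) dw).
An antiderivative is F(w) = 2*w**2*sin(3*w)/3 + 4*w*cos(3*w)/9 - 4*sin(3*w)/27.
Then F(pi/9) - F(0) = (-2*sqrt(3)/27 + sqrt(3)*pi**2/243 + 2*pi/81) - (0) = -2*sqrt(3)/27 + sqrt(3)*pi**2/243 + 2*pi/81.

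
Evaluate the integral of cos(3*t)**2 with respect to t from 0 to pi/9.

sqrt(3)/24 + pi/18

Use the identity cos^2(3*t) = (1 + cos(6*t))/2.
An antiderivative is F(t) = t/2 + sin(6*t)/12.
Then F(pi/9) - F(0) = (sqrt(3)/24 + pi/18) - (0) = sqrt(3)/24 + pi/18.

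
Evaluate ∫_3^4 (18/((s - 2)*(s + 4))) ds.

-6*log(2) + 3*log(7)

Factor the denominator: s**2 + 2*s - 8 = (s + 4)(s - 2).
Partial fractions: 18/((s - 2)*(s + 4)) = -3/(s + 4) + 3/(s - 2).
An antiderivative is F(s) = 3*log(s - 2) - 3*log(s + 4).
Then F(4) - F(3) = (-log(64)) - (-3*log(7)) = -6*log(2) + 3*log(7).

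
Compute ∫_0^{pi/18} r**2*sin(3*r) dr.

-2/27 - sqrt(3)*pi**2/1944 + pi/162 + sqrt(3)/27

Integrate by parts twice (u = r^2, dv = sin(3*r) dr).
An antiderivative is F(r) = -r**2*cos(3*r)/3 + 2*r*sin(3*r)/9 + 2*cos(3*r)/27.
Then F(pi/18) - F(0) = (-sqrt(3)*pi**2/1944 + pi/162 + sqrt(3)/27) - (2/27) = -2/27 - sqrt(3)*pi**2/1944 + pi/162 + sqrt(3)/27.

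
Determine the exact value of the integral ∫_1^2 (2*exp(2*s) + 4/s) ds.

An antiderivative is F(s) = exp(2*s) + 4*log(s).
Then F(2) - F(1) = (log(16) + exp(4)) - (exp(2)) = -exp(2) + log(16) + exp(4).

-exp(2) + log(16) + exp(4)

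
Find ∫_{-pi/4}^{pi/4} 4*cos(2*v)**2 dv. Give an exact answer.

pi

Use the identity cos^2(2*v) = (1 + cos(4*v))/2.
An antiderivative is F(v) = 2*v + sin(4*v)/2.
Then F(pi/4) - F(-pi/4) = (pi/2) - (-pi/2) = pi.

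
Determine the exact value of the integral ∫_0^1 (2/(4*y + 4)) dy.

An antiderivative is F(y) = log(4*y + 4)/2.
Then F(1) - F(0) = (3*log(2)/2) - (log(2)) = log(2)/2.

log(2)/2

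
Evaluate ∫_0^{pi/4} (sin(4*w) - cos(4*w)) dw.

An antiderivative is F(w) = -sin(4*w)/4 - cos(4*w)/4.
Then F(pi/4) - F(0) = (1/4) - (-1/4) = 1/2.

1/2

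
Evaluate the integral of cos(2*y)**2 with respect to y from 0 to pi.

Use the identity cos^2(2*y) = (1 + cos(4*y))/2.
An antiderivative is F(y) = y/2 + sin(4*y)/8.
Then F(pi) - F(0) = (pi/2) - (0) = pi/2.

pi/2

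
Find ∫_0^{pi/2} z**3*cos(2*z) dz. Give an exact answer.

3/4 - 3*pi**2/16

Integrate by parts 3 times (u = z^3, dv = cos(2*z) dz).
An antiderivative is F(z) = z**3*sin(2*z)/2 + 3*z**2*cos(2*z)/4 - 3*z*sin(2*z)/4 - 3*cos(2*z)/8.
Then F(pi/2) - F(0) = (3/8 - 3*pi**2/16) - (-3/8) = 3/4 - 3*pi**2/16.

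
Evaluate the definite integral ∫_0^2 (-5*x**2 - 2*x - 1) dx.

-58/3

By the power rule, an antiderivative is F(x) = -5*x**3/3 - x**2 - x.
Then F(2) - F(0) = (-58/3) - (0) = -58/3.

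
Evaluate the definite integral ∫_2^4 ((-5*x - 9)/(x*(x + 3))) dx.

-2*log(7) - 3*log(2) + 2*log(5)

Factor the denominator: x**2 + 3*x = (x + 3)x.
Partial fractions: (-5*x - 9)/(x*(x + 3)) = -2/(x + 3) - 3/x.
An antiderivative is F(x) = -3*log(x) - 2*log(x + 3).
Then F(4) - F(2) = (-6*log(2) - 2*log(7)) - (-2*log(5) - 3*log(2)) = -2*log(7) - 3*log(2) + 2*log(5).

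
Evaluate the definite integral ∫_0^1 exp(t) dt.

-1 + E

An antiderivative is F(t) = exp(t).
Then F(1) - F(0) = (E) - (1) = -1 + E.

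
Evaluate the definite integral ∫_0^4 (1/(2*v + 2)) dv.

An antiderivative is F(v) = log(2*v + 2)/2.
Then F(4) - F(0) = (log(10)/2) - (log(2)/2) = log(5)/2.

log(5)/2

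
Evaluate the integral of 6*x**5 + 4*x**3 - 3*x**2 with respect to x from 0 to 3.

783

By the power rule, an antiderivative is F(x) = x**6 + x**4 - x**3.
Then F(3) - F(0) = (783) - (0) = 783.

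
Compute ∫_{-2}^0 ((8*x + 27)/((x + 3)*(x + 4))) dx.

3*log(3) + 5*log(2)

Factor the denominator: x**2 + 7*x + 12 = (x + 4)(x + 3).
Partial fractions: (8*x + 27)/((x + 3)*(x + 4)) = 5/(x + 4) + 3/(x + 3).
An antiderivative is F(x) = 3*log(x + 3) + 5*log(x + 4).
Then F(0) - F(-2) = (3*log(3) + 10*log(2)) - (log(32)) = 3*log(3) + 5*log(2).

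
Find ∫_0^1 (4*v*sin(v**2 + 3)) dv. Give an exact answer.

Let u = v**2 + 3, so du = 2*v dv. When v = 0, u = 3; when v = 1, u = 4.
The integral becomes 2·∫ sin(u) du from 3 to 4, with antiderivative -2*cos(u).
Back in v: F(v) = -2*cos(v**2 + 3).
Then F(1) - F(0) = (-2*cos(4)) - (-2*cos(3)) = 2*cos(3) - 2*cos(4).

2*cos(3) - 2*cos(4)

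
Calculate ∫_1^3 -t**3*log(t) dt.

Integrate by parts once (u = ln t, dv = -t**3 dt).
An antiderivative is F(t) = -t**4*(4*log(t) - 1)/16.
Then F(3) - F(1) = (81/16 - 81*log(3)/4) - (1/16) = 5 - 81*log(3)/4.

5 - 81*log(3)/4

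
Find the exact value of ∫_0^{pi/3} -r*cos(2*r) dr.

Integrate by parts once (u = r, dv = -cos(2*r) dr).
An antiderivative is F(r) = -r*sin(2*r)/2 - cos(2*r)/4.
Then F(pi/3) - F(0) = (-sqrt(3)*pi/12 + 1/8) - (-1/4) = -sqrt(3)*pi/12 + 3/8.

-sqrt(3)*pi/12 + 3/8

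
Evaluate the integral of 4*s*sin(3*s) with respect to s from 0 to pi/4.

sqrt(2)*(4 + 3*pi)/18

Integrate by parts once (u = s, dv = 4*sin(3*s) ds).
An antiderivative is F(s) = -4*s*cos(3*s)/3 + 4*sin(3*s)/9.
Then F(pi/4) - F(0) = (sqrt(2)*(4 + 3*pi)/18) - (0) = sqrt(2)*(4 + 3*pi)/18.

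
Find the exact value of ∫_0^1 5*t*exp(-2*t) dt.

Integrate by parts once (u = t, dv = 5*exp(-2*t) dt).
An antiderivative is F(t) = (-10*t - 5)*exp(-2*t)/4.
Then F(1) - F(0) = (-15*exp(-2)/4) - (-5/4) = 5/4 - 15*exp(-2)/4.

5/4 - 15*exp(-2)/4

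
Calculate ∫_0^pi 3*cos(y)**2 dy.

3*pi/2

Use the identity cos^2(y) = (1 + cos(2*y))/2.
An antiderivative is F(y) = 3*y/2 + 3*sin(2*y)/4.
Then F(pi) - F(0) = (3*pi/2) - (0) = 3*pi/2.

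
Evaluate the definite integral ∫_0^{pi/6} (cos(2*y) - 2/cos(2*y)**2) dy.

An antiderivative is F(y) = sin(2*y)/2 - tan(2*y).
Then F(pi/6) - F(0) = (-3*sqrt(3)/4) - (0) = -3*sqrt(3)/4.

-3*sqrt(3)/4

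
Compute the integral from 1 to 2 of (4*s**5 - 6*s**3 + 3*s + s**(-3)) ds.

By the power rule, an antiderivative is F(s) = 2*s**6/3 - 3*s**4/2 + 3*s**2/2 - 1/(2*s**2).
Then F(2) - F(1) = (589/24) - (1/6) = 195/8.

195/8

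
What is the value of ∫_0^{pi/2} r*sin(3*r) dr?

-1/9

Integrate by parts once (u = r, dv = sin(3*r) dr).
An antiderivative is F(r) = -r*cos(3*r)/3 + sin(3*r)/9.
Then F(pi/2) - F(0) = (-1/9) - (0) = -1/9.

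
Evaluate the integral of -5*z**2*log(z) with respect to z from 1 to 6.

Integrate by parts once (u = ln z, dv = -5*z**2 dz).
An antiderivative is F(z) = -5*z**3*(3*log(z) - 1)/9.
Then F(6) - F(1) = (-360*log(3) - 360*log(2) + 120) - (5/9) = -360*log(3) - 360*log(2) + 1075/9.

-360*log(3) - 360*log(2) + 1075/9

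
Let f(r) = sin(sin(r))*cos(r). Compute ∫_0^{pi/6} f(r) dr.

1 - cos(1/2)

Let u = sin(r), so du = cos(r) dr. When r = 0, u = 0; when r = pi/6, u = 1/2.
The integral becomes ∫ sin(u) du from 0 to 1/2, with antiderivative -cos(u).
Back in r: F(r) = -cos(sin(r)).
Then F(pi/6) - F(0) = (-cos(1/2)) - (-1) = 1 - cos(1/2).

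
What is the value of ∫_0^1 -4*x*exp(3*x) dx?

-8*exp(3)/9 - 4/9

Integrate by parts once (u = x, dv = -4*exp(3*x) dx).
An antiderivative is F(x) = (-12*x + 4)*exp(3*x)/9.
Then F(1) - F(0) = (-8*exp(3)/9) - (4/9) = -8*exp(3)/9 - 4/9.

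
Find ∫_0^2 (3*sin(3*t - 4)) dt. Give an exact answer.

cos(4) - cos(2)

Let u = 3*t - 4, so du = 3 dt. When t = 0, u = -4; when t = 2, u = 2.
The integral becomes ∫ sin(u) du from -4 to 2, with antiderivative -cos(u).
Back in t: F(t) = -cos(3*t - 4).
Then F(2) - F(0) = (-cos(2)) - (-cos(4)) = cos(4) - cos(2).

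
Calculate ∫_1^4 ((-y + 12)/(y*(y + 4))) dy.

-6*log(2) + 4*log(5)

Factor the denominator: y**2 + 4*y = (y + 4)y.
Partial fractions: (-y + 12)/(y*(y + 4)) = -4/(y + 4) + 3/y.
An antiderivative is F(y) = 3*log(y) - 4*log(y + 4).
Then F(4) - F(1) = (-log(64)) - (-4*log(5)) = -6*log(2) + 4*log(5).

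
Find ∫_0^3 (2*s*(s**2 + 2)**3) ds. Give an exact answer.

14625/4

Let u = s**2 + 2, so du = 2*s ds. When s = 0, u = 2; when s = 3, u = 11.
The integral becomes ∫ u**3 du from 2 to 11, with antiderivative u**4/4.
Back in s: F(s) = (s**2 + 2)**4/4.
Then F(3) - F(0) = (14641/4) - (4) = 14625/4.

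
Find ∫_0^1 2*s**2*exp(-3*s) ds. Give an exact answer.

4/27 - 34*exp(-3)/27

Integrate by parts twice (u = s^2, dv = 2*exp(-3*s) ds).
An antiderivative is F(s) = (-18*s**2 - 12*s - 4)*exp(-3*s)/27.
Then F(1) - F(0) = (-34*exp(-3)/27) - (-4/27) = 4/27 - 34*exp(-3)/27.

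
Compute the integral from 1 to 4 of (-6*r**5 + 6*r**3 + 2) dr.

By the power rule, an antiderivative is F(r) = -r**6 + 3*r**4/2 + 2*r.
Then F(4) - F(1) = (-3704) - (5/2) = -7413/2.

-7413/2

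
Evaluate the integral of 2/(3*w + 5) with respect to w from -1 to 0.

An antiderivative is F(w) = 2*log(3*w + 5)/3.
Then F(0) - F(-1) = (2*log(5)/3) - (2*log(2)/3) = -2*log(2)/3 + 2*log(5)/3.

-2*log(2)/3 + 2*log(5)/3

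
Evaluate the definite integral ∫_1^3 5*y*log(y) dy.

-10 + 45*log(3)/2

Integrate by parts once (u = ln y, dv = 5*y dy).
An antiderivative is F(y) = 5*y**2*(2*log(y) - 1)/4.
Then F(3) - F(1) = (-45/4 + 45*log(3)/2) - (-5/4) = -10 + 45*log(3)/2.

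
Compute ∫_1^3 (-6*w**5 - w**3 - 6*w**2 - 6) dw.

By the power rule, an antiderivative is F(w) = -w**6 - w**4/4 - 2*w**3 - 6*w.
Then F(3) - F(1) = (-3285/4) - (-37/4) = -812.

-812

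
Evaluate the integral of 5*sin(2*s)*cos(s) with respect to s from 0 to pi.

Use the identity sin(2*s)cos(s) = [sin(3*s) + sin(s)]/2.
An antiderivative is F(s) = -5*cos(s)/2 - 5*cos(3*s)/6.
Then F(pi) - F(0) = (10/3) - (-10/3) = 20/3.

20/3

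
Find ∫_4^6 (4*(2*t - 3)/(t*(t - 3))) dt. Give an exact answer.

Factor the denominator: t**2 - 3*t = t(t - 3).
Partial fractions: 4*(2*t - 3)/(t*(t - 3)) = 4/t + 4/(t - 3).
An antiderivative is F(t) = 4*log(t) + 4*log(t - 3).
Then F(6) - F(4) = (4*log(2) + 8*log(3)) - (8*log(2)) = -4*log(2) + 8*log(3).

-4*log(2) + 8*log(3)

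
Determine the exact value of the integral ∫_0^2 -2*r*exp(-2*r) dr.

Integrate by parts once (u = r, dv = -2*exp(-2*r) dr).
An antiderivative is F(r) = (2*r + 1)*exp(-2*r)/2.
Then F(2) - F(0) = (5*exp(-4)/2) - (1/2) = (5 - exp(4))*exp(-4)/2.

(5 - exp(4))*exp(-4)/2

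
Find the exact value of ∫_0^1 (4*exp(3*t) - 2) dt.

-10/3 + 4*exp(3)/3

An antiderivative is F(t) = 4*exp(3*t)/3 - 2*t.
Then F(1) - F(0) = (-2 + 4*exp(3)/3) - (4/3) = -10/3 + 4*exp(3)/3.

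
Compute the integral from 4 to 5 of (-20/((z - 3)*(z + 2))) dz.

-8*log(2) - 4*log(3) + 4*log(7)

Factor the denominator: z**2 - z - 6 = (z + 2)(z - 3).
Partial fractions: -20/((z - 3)*(z + 2)) = 4/(z + 2) - 4/(z - 3).
An antiderivative is F(z) = -4*log(z - 3) + 4*log(z + 2).
Then F(5) - F(4) = (-4*log(2) + 4*log(7)) - (4*log(2) + 4*log(3)) = -8*log(2) - 4*log(3) + 4*log(7).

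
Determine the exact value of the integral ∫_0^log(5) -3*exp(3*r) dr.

-124

An antiderivative is F(r) = -exp(3*r).
Then F(log(5)) - F(0) = (-125) - (-1) = -124.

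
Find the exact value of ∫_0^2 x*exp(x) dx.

Integrate by parts once (u = x, dv = exp(x) dx).
An antiderivative is F(x) = (x - 1)*exp(x).
Then F(2) - F(0) = (exp(2)) - (-1) = 1 + exp(2).

1 + exp(2)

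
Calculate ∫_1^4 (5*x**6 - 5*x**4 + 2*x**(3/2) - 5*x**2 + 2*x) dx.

371488/35

By the power rule, an antiderivative is F(x) = 5*x**7/7 + 4*x**(5/2)/5 - x**5 - 5*x**3/3 + x**2.
Then F(4) - F(1) = (1114448/105) - (-16/105) = 371488/35.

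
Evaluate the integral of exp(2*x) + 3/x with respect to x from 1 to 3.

-exp(2)/2 + log(27) + exp(6)/2

An antiderivative is F(x) = exp(2*x)/2 + 3*log(x).
Then F(3) - F(1) = (log(27) + exp(6)/2) - (exp(2)/2) = -exp(2)/2 + log(27) + exp(6)/2.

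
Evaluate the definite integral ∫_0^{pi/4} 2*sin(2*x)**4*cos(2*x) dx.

1/5

Let u = sin(2*x), so du = 2*cos(2*x) dx. When x = 0, u = 0; when x = pi/4, u = 1.
The integral becomes ∫ u**4 du from 0 to 1, with antiderivative u**5/5.
Back in x: F(x) = sin(2*x)**5/5.
Then F(pi/4) - F(0) = (1/5) - (0) = 1/5.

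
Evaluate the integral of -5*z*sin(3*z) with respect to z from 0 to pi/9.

Integrate by parts once (u = z, dv = -5*sin(3*z) dz).
An antiderivative is F(z) = 5*z*cos(3*z)/3 - 5*sin(3*z)/9.
Then F(pi/9) - F(0) = (-5*sqrt(3)/18 + 5*pi/54) - (0) = -5*sqrt(3)/18 + 5*pi/54.

-5*sqrt(3)/18 + 5*pi/54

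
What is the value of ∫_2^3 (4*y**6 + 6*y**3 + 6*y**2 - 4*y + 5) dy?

By the power rule, an antiderivative is F(y) = 4*y**7/7 + 3*y**4/2 + 2*y**3 - 2*y**2 + 5*y.
Then F(3) - F(2) = (19911/14) - (806/7) = 18299/14.

18299/14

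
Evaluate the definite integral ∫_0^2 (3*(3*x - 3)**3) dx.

Let u = 3*x - 3, so du = 3 dx. When x = 0, u = -3; when x = 2, u = 3.
The integral becomes ∫ u**3 du from -3 to 3, with antiderivative u**4/4.
Back in x: F(x) = (3*x - 3)**4/4.
Then F(2) - F(0) = (81/4) - (81/4) = 0.

0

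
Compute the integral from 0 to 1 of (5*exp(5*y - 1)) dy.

Let u = 5*y - 1, so du = 5 dy. When y = 0, u = -1; when y = 1, u = 4.
The integral becomes ∫ exp(u) du from -1 to 4, with antiderivative exp(u).
Back in y: F(y) = exp(5*y - 1).
Then F(1) - F(0) = (exp(4)) - (exp(-1)) = -(1 - exp(5))*exp(-1).

-(1 - exp(5))*exp(-1)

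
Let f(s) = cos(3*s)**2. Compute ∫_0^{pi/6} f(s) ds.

Use the identity cos^2(3*s) = (1 + cos(6*s))/2.
An antiderivative is F(s) = s/2 + sin(6*s)/12.
Then F(pi/6) - F(0) = (pi/12) - (0) = pi/12.

pi/12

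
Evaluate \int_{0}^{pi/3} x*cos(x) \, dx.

-1/2 + sqrt(3)*pi/6

Integrate by parts once (u = x, dv = cos(x) dx).
An antiderivative is F(x) = x*sin(x) + cos(x).
Then F(pi/3) - F(0) = (1/2 + sqrt(3)*pi/6) - (1) = -1/2 + sqrt(3)*pi/6.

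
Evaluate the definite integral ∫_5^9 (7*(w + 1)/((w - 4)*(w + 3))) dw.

-2*log(2) + 2*log(3) + 5*log(5)

Factor the denominator: w**2 - w - 12 = (w + 3)(w - 4).
Partial fractions: 7*(w + 1)/((w - 4)*(w + 3)) = 2/(w + 3) + 5/(w - 4).
An antiderivative is F(w) = 5*log(w - 4) + 2*log(w + 3).
Then F(9) - F(5) = (2*log(3) + 4*log(2) + 5*log(5)) - (log(64)) = -2*log(2) + 2*log(3) + 5*log(5).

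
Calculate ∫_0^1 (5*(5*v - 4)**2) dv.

65/3

Let u = 5*v - 4, so du = 5 dv. When v = 0, u = -4; when v = 1, u = 1.
The integral becomes ∫ u**2 du from -4 to 1, with antiderivative u**3/3.
Back in v: F(v) = (5*v - 4)**3/3.
Then F(1) - F(0) = (1/3) - (-64/3) = 65/3.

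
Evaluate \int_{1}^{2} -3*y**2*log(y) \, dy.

7/3 - 8*log(2)

Integrate by parts once (u = ln y, dv = -3*y**2 dy).
An antiderivative is F(y) = -y**3*(3*log(y) - 1)/3.
Then F(2) - F(1) = (8/3 - 8*log(2)) - (1/3) = 7/3 - 8*log(2).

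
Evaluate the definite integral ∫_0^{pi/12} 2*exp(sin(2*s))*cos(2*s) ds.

Let u = sin(2*s), so du = 2*cos(2*s) ds. When s = 0, u = 0; when s = pi/12, u = 1/2.
The integral becomes ∫ exp(u) du from 0 to 1/2, with antiderivative exp(u).
Back in s: F(s) = exp(sin(2*s)).
Then F(pi/12) - F(0) = (exp(1/2)) - (1) = -1 + exp(1/2).

-1 + exp(1/2)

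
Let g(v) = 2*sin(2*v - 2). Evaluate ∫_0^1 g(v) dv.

Let u = 2*v - 2, so du = 2 dv. When v = 0, u = -2; when v = 1, u = 0.
The integral becomes ∫ sin(u) du from -2 to 0, with antiderivative -cos(u).
Back in v: F(v) = -cos(2*v - 2).
Then F(1) - F(0) = (-1) - (-cos(2)) = -1 + cos(2).

-1 + cos(2)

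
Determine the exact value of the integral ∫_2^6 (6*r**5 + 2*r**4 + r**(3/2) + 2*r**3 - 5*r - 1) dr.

By the power rule, an antiderivative is F(r) = r**6 + 2*r**(5/2)/5 + 2*r**5/5 + r**4/2 - 5*r**2/2 - r.
Then F(6) - F(2) = (72*sqrt(6)/5 + 251592/5) - (8*sqrt(2)/5 + 364/5) = -8*sqrt(2)/5 + 72*sqrt(6)/5 + 251228/5.

-8*sqrt(2)/5 + 72*sqrt(6)/5 + 251228/5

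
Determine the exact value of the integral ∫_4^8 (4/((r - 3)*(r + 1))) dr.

Factor the denominator: r**2 - 2*r - 3 = (r + 1)(r - 3).
Partial fractions: 4/((r - 3)*(r + 1)) = -1/(r + 1) + 1/(r - 3).
An antiderivative is F(r) = log(r - 3) - log(r + 1).
Then F(8) - F(4) = (log(5/9)) - (-log(5)) = log(25/9).

log(25/9)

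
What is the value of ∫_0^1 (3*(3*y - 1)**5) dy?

21/2

Let u = 3*y - 1, so du = 3 dy. When y = 0, u = -1; when y = 1, u = 2.
The integral becomes ∫ u**5 du from -1 to 2, with antiderivative u**6/6.
Back in y: F(y) = (3*y - 1)**6/6.
Then F(1) - F(0) = (32/3) - (1/6) = 21/2.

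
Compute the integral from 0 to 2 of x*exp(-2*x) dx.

(-5 + exp(4))*exp(-4)/4

Integrate by parts once (u = x, dv = exp(-2*x) dx).
An antiderivative is F(x) = (-2*x - 1)*exp(-2*x)/4.
Then F(2) - F(0) = (-5*exp(-4)/4) - (-1/4) = (-5 + exp(4))*exp(-4)/4.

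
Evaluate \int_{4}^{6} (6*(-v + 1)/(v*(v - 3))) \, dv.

-6*log(3) + 2*log(2)

Factor the denominator: v**2 - 3*v = v(v - 3).
Partial fractions: 6*(-v + 1)/(v*(v - 3)) = -2/v - 4/(v - 3).
An antiderivative is F(v) = -2*log(v) - 4*log(v - 3).
Then F(6) - F(4) = (-6*log(3) - 2*log(2)) - (-log(16)) = -6*log(3) + 2*log(2).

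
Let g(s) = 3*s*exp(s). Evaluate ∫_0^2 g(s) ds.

3 + 3*exp(2)

Integrate by parts once (u = s, dv = 3*exp(s) ds).
An antiderivative is F(s) = (3*s - 3)*exp(s).
Then F(2) - F(0) = (3*exp(2)) - (-3) = 3 + 3*exp(2).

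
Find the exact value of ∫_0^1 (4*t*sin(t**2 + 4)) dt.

Let u = t**2 + 4, so du = 2*t dt. When t = 0, u = 4; when t = 1, u = 5.
The integral becomes 2·∫ sin(u) du from 4 to 5, with antiderivative -2*cos(u).
Back in t: F(t) = -2*cos(t**2 + 4).
Then F(1) - F(0) = (-2*cos(5)) - (-2*cos(4)) = 2*cos(4) - 2*cos(5).

2*cos(4) - 2*cos(5)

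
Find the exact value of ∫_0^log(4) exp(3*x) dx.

Let u = exp(x), so du = exp(x) dx. When x = 0, u = 1; when x = log(4), u = 4.
The integral becomes ∫ u**2 du from 1 to 4, with antiderivative u**3/3.
Back in x: F(x) = exp(3*x)/3.
Then F(log(4)) - F(0) = (64/3) - (1/3) = 21.

21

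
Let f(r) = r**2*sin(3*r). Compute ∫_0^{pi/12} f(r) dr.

-2/27 - sqrt(2)*pi**2/864 + sqrt(2)*pi/108 + sqrt(2)/27

Integrate by parts twice (u = r^2, dv = sin(3*r) dr).
An antiderivative is F(r) = -r**2*cos(3*r)/3 + 2*r*sin(3*r)/9 + 2*cos(3*r)/27.
Then F(pi/12) - F(0) = (sqrt(2)*(-pi**2 + 8*pi + 32)/864) - (2/27) = -2/27 - sqrt(2)*pi**2/864 + sqrt(2)*pi/108 + sqrt(2)/27.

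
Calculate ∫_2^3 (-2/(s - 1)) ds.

-log(4)

An antiderivative is F(s) = -2*log(s - 1).
Then F(3) - F(2) = (-log(4)) - (0) = -log(4).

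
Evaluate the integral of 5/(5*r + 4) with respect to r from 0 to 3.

Let u = 5*r + 4, so du = 5 dr. When r = 0, u = 4; when r = 3, u = 19.
The integral becomes ∫ 1/u du from 4 to 19, with antiderivative log(u).
Back in r: F(r) = log(5*r + 4).
Then F(3) - F(0) = (log(19)) - (log(4)) = log(19/4).

log(19/4)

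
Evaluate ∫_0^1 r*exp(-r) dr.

Integrate by parts once (u = r, dv = exp(-r) dr).
An antiderivative is F(r) = (-r - 1)*exp(-r).
Then F(1) - F(0) = (-2*exp(-1)) - (-1) = 1 - 2*exp(-1).

1 - 2*exp(-1)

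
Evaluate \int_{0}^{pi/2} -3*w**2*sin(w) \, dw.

6 - 3*pi

Integrate by parts twice (u = w^2, dv = -3*sin(w) dw).
An antiderivative is F(w) = 3*w**2*cos(w) - 6*w*sin(w) - 6*cos(w).
Then F(pi/2) - F(0) = (-3*pi) - (-6) = 6 - 3*pi.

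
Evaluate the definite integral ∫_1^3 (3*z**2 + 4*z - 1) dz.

By the power rule, an antiderivative is F(z) = z**3 + 2*z**2 - z.
Then F(3) - F(1) = (42) - (2) = 40.

40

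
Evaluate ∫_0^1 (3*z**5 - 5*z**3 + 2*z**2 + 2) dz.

23/12

By the power rule, an antiderivative is F(z) = z**6/2 - 5*z**4/4 + 2*z**3/3 + 2*z.
Then F(1) - F(0) = (23/12) - (0) = 23/12.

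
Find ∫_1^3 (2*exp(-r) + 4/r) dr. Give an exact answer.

An antiderivative is F(r) = 4*log(r) - 2*exp(-r).
Then F(3) - F(1) = (-2*exp(-3) + 4*log(3)) - (-2*exp(-1)) = -2*exp(-3) + 2*exp(-1) + 4*log(3).

-2*exp(-3) + 2*exp(-1) + 4*log(3)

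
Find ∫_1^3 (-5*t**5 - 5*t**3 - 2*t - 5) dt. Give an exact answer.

-2174/3

By the power rule, an antiderivative is F(t) = -5*t**6/6 - 5*t**4/4 - t**2 - 5*t.
Then F(3) - F(1) = (-2931/4) - (-97/12) = -2174/3.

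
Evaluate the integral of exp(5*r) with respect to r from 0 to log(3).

Let u = exp(r), so du = exp(r) dr. When r = 0, u = 1; when r = log(3), u = 3.
The integral becomes ∫ u**4 du from 1 to 3, with antiderivative u**5/5.
Back in r: F(r) = exp(5*r)/5.
Then F(log(3)) - F(0) = (243/5) - (1/5) = 242/5.

242/5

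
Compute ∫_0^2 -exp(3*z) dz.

An antiderivative is F(z) = -exp(3*z)/3.
Then F(2) - F(0) = (-exp(6)/3) - (-1/3) = 1/3 - exp(6)/3.

1/3 - exp(6)/3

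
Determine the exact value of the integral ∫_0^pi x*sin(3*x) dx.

Integrate by parts once (u = x, dv = sin(3*x) dx).
An antiderivative is F(x) = -x*cos(3*x)/3 + sin(3*x)/9.
Then F(pi) - F(0) = (pi/3) - (0) = pi/3.

pi/3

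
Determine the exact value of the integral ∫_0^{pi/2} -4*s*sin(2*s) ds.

-pi

Integrate by parts once (u = s, dv = -4*sin(2*s) ds).
An antiderivative is F(s) = 2*s*cos(2*s) - sin(2*s).
Then F(pi/2) - F(0) = (-pi) - (0) = -pi.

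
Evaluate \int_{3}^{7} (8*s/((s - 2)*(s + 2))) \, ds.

8*log(3)

Factor the denominator: s**2 - 4 = (s + 2)(s - 2).
Partial fractions: 8*s/((s - 2)*(s + 2)) = 4/(s + 2) + 4/(s - 2).
An antiderivative is F(s) = 4*log(s - 2) + 4*log(s + 2).
Then F(7) - F(3) = (4*log(5) + 8*log(3)) - (4*log(5)) = 8*log(3).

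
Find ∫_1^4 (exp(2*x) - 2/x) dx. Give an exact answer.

An antiderivative is F(x) = exp(2*x)/2 - 2*log(x).
Then F(4) - F(1) = (-log(16) + exp(8)/2) - (exp(2)/2) = -exp(2)/2 - log(16) + exp(8)/2.

-exp(2)/2 - log(16) + exp(8)/2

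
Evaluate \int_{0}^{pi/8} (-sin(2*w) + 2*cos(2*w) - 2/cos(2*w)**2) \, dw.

An antiderivative is F(w) = sin(2*w) + cos(2*w)/2 - tan(2*w).
Then F(pi/8) - F(0) = (-1 + 3*sqrt(2)/4) - (1/2) = -3/2 + 3*sqrt(2)/4.

-3/2 + 3*sqrt(2)/4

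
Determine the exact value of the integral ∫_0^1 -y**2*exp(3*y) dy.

Integrate by parts twice (u = y^2, dv = -exp(3*y) dy).
An antiderivative is F(y) = (-9*y**2 + 6*y - 2)*exp(3*y)/27.
Then F(1) - F(0) = (-5*exp(3)/27) - (-2/27) = 2/27 - 5*exp(3)/27.

2/27 - 5*exp(3)/27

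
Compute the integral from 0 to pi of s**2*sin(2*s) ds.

-pi**2/2

Integrate by parts twice (u = s^2, dv = sin(2*s) ds).
An antiderivative is F(s) = -s**2*cos(2*s)/2 + s*sin(2*s)/2 + cos(2*s)/4.
Then F(pi) - F(0) = (1/4 - pi**2/2) - (1/4) = -pi**2/2.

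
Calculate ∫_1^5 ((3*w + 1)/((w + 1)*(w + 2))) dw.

Factor the denominator: w**2 + 3*w + 2 = (w + 2)(w + 1).
Partial fractions: (3*w + 1)/((w + 1)*(w + 2)) = 5/(w + 2) - 2/(w + 1).
An antiderivative is F(w) = -2*log(w + 1) + 5*log(w + 2).
Then F(5) - F(1) = (-2*log(3) - 2*log(2) + 5*log(7)) - (-2*log(2) + 5*log(3)) = -7*log(3) + 5*log(7).

-7*log(3) + 5*log(7)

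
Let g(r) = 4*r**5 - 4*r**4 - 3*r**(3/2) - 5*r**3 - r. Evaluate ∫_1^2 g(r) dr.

By the power rule, an antiderivative is F(r) = 2*r**6/3 - 6*r**(5/2)/5 - 4*r**5/5 - 5*r**4/4 - r**2/2.
Then F(2) - F(1) = (-24*sqrt(2)/5 - 74/15) - (-37/12) = -24*sqrt(2)/5 - 37/20.

-24*sqrt(2)/5 - 37/20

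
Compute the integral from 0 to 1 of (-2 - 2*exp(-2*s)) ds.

An antiderivative is F(s) = -2*s + exp(-2*s).
Then F(1) - F(0) = (-2 + exp(-2)) - (1) = -3 + exp(-2).

-3 + exp(-2)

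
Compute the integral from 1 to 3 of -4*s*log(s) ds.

8 - 18*log(3)

Integrate by parts once (u = ln s, dv = -4*s ds).
An antiderivative is F(s) = -s**2*(2*log(s) - 1).
Then F(3) - F(1) = (9 - 18*log(3)) - (1) = 8 - 18*log(3).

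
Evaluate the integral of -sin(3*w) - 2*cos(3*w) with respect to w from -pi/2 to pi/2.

4/3

An antiderivative is F(w) = -2*sin(3*w)/3 + cos(3*w)/3.
Then F(pi/2) - F(-pi/2) = (2/3) - (-2/3) = 4/3.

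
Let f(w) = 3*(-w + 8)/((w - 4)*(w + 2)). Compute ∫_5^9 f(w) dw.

-5*log(11) + 2*log(5) + 5*log(7)

Factor the denominator: w**2 - 2*w - 8 = (w + 2)(w - 4).
Partial fractions: 3*(-w + 8)/((w - 4)*(w + 2)) = -5/(w + 2) + 2/(w - 4).
An antiderivative is F(w) = 2*log(w - 4) - 5*log(w + 2).
Then F(9) - F(5) = (-5*log(11) + 2*log(5)) - (-5*log(7)) = -5*log(11) + 2*log(5) + 5*log(7).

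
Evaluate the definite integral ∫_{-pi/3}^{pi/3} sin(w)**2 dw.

-sqrt(3)/4 + pi/3

Use the identity sin^2(w) = (1 - cos(2*w))/2.
An antiderivative is F(w) = w/2 - sin(2*w)/4.
Then F(pi/3) - F(-pi/3) = (-sqrt(3)/8 + pi/6) - (-pi/6 + sqrt(3)/8) = -sqrt(3)/4 + pi/3.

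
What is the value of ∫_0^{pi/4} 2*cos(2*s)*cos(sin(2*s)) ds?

sin(1)

Let u = sin(2*s), so du = 2*cos(2*s) ds. When s = 0, u = 0; when s = pi/4, u = 1.
The integral becomes ∫ cos(u) du from 0 to 1, with antiderivative sin(u).
Back in s: F(s) = sin(sin(2*s)).
Then F(pi/4) - F(0) = (sin(1)) - (0) = sin(1).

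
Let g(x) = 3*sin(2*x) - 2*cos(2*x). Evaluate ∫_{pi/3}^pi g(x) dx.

-9/4 + sqrt(3)/2

An antiderivative is F(x) = -sin(2*x) - 3*cos(2*x)/2.
Then F(pi) - F(pi/3) = (-3/2) - (3/4 - sqrt(3)/2) = -9/4 + sqrt(3)/2.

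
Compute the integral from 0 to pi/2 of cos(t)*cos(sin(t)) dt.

sin(1)

Let u = sin(t), so du = cos(t) dt. When t = 0, u = 0; when t = pi/2, u = 1.
The integral becomes ∫ cos(u) du from 0 to 1, with antiderivative sin(u).
Back in t: F(t) = sin(sin(t)).
Then F(pi/2) - F(0) = (sin(1)) - (0) = sin(1).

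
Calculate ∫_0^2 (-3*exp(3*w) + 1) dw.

An antiderivative is F(w) = -exp(3*w) + w.
Then F(2) - F(0) = (2 - exp(6)) - (-1) = 3 - exp(6).

3 - exp(6)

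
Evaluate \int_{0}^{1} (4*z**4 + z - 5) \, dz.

-37/10

By the power rule, an antiderivative is F(z) = 4*z**5/5 + z**2/2 - 5*z.
Then F(1) - F(0) = (-37/10) - (0) = -37/10.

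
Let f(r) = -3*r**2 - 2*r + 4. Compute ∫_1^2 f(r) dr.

-6

By the power rule, an antiderivative is F(r) = -r**3 - r**2 + 4*r.
Then F(2) - F(1) = (-4) - (2) = -6.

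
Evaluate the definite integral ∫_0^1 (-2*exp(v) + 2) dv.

An antiderivative is F(v) = 2*v - 2*exp(v).
Then F(1) - F(0) = (2 - 2*E) - (-2) = 4 - 2*E.

4 - 2*E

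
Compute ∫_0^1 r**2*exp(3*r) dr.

Integrate by parts twice (u = r^2, dv = exp(3*r) dr).
An antiderivative is F(r) = (9*r**2 - 6*r + 2)*exp(3*r)/27.
Then F(1) - F(0) = (5*exp(3)/27) - (2/27) = -2/27 + 5*exp(3)/27.

-2/27 + 5*exp(3)/27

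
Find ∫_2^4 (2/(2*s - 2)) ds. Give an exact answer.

An antiderivative is F(s) = log(2*s - 2).
Then F(4) - F(2) = (log(6)) - (log(2)) = log(3).

log(3)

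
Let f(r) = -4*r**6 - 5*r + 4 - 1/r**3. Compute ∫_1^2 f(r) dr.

-4281/56

By the power rule, an antiderivative is F(r) = -4*r**7/7 - 5*r**2/2 + 4*r + 1/(2*r**2).
Then F(2) - F(1) = (-4201/56) - (10/7) = -4281/56.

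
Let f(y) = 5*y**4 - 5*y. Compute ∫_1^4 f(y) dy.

By the power rule, an antiderivative is F(y) = y**5 - 5*y**2/2.
Then F(4) - F(1) = (984) - (-3/2) = 1971/2.

1971/2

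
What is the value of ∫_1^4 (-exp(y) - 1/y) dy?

An antiderivative is F(y) = -exp(y) - log(y).
Then F(4) - F(1) = (-exp(4) - log(4)) - (-exp(1)) = -exp(4) - log(4) + exp(1).

-exp(4) - log(4) + exp(1)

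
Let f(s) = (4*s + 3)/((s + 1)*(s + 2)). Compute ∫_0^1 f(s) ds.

-6*log(2) + 5*log(3)

Factor the denominator: s**2 + 3*s + 2 = (s + 2)(s + 1).
Partial fractions: (4*s + 3)/((s + 1)*(s + 2)) = 5/(s + 2) - 1/(s + 1).
An antiderivative is F(s) = -log(s + 1) + 5*log(s + 2).
Then F(1) - F(0) = (-log(2) + 5*log(3)) - (log(32)) = -6*log(2) + 5*log(3).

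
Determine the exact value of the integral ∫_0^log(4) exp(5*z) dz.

1023/5

Let u = exp(z), so du = exp(z) dz. When z = 0, u = 1; when z = log(4), u = 4.
The integral becomes ∫ u**4 du from 1 to 4, with antiderivative u**5/5.
Back in z: F(z) = exp(5*z)/5.
Then F(log(4)) - F(0) = (1024/5) - (1/5) = 1023/5.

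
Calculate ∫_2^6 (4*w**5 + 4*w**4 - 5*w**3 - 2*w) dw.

By the power rule, an antiderivative is F(w) = 2*w**6/3 + 4*w**5/5 - 5*w**4/4 - w**2.
Then F(6) - F(2) = (178344/5) - (664/15) = 534368/15.

534368/15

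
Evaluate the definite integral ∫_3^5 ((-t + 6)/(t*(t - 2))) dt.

Factor the denominator: t**2 - 2*t = t(t - 2).
Partial fractions: (-t + 6)/(t*(t - 2)) = -3/t + 2/(t - 2).
An antiderivative is F(t) = -3*log(t) + 2*log(t - 2).
Then F(5) - F(3) = (-3*log(5) + 2*log(3)) - (-log(27)) = -3*log(5) + 5*log(3).

-3*log(5) + 5*log(3)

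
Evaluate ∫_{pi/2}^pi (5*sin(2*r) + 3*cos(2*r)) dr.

An antiderivative is F(r) = 3*sin(2*r)/2 - 5*cos(2*r)/2.
Then F(pi) - F(pi/2) = (-5/2) - (5/2) = -5.

-5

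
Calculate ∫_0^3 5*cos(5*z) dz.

Let u = 5*z, so du = 5 dz. When z = 0, u = 0; when z = 3, u = 15.
The integral becomes ∫ cos(u) du from 0 to 15, with antiderivative sin(u).
Back in z: F(z) = sin(5*z).
Then F(3) - F(0) = (sin(15)) - (0) = sin(15).

sin(15)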